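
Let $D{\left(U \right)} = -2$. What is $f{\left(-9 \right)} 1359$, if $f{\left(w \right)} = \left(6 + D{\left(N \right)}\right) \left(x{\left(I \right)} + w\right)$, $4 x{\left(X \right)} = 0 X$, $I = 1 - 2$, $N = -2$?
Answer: $-48924$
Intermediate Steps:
$I = -1$ ($I = 1 - 2 = -1$)
$x{\left(X \right)} = 0$ ($x{\left(X \right)} = \frac{0 X}{4} = \frac{1}{4} \cdot 0 = 0$)
$f{\left(w \right)} = 4 w$ ($f{\left(w \right)} = \left(6 - 2\right) \left(0 + w\right) = 4 w$)
$f{\left(-9 \right)} 1359 = 4 \left(-9\right) 1359 = \left(-36\right) 1359 = -48924$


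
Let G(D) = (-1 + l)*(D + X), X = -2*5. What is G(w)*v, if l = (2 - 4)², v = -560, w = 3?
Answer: 11760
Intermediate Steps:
l = 4 (l = (-2)² = 4)
X = -10
G(D) = -30 + 3*D (G(D) = (-1 + 4)*(D - 10) = 3*(-10 + D) = -30 + 3*D)
G(w)*v = (-30 + 3*3)*(-560) = (-30 + 9)*(-560) = -21*(-560) = 11760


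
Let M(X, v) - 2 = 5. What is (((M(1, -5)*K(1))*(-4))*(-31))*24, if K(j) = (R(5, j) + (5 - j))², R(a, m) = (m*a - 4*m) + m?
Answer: 749952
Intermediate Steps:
M(X, v) = 7 (M(X, v) = 2 + 5 = 7)
R(a, m) = -3*m + a*m (R(a, m) = (a*m - 4*m) + m = (-4*m + a*m) + m = -3*m + a*m)
K(j) = (5 + j)² (K(j) = (j*(-3 + 5) + (5 - j))² = (j*2 + (5 - j))² = (2*j + (5 - j))² = (5 + j)²)
(((M(1, -5)*K(1))*(-4))*(-31))*24 = (((7*(5 + 1)²)*(-4))*(-31))*24 = (((7*6²)*(-4))*(-31))*24 = (((7*36)*(-4))*(-31))*24 = ((252*(-4))*(-31))*24 = -1008*(-31)*24 = 31248*24 = 749952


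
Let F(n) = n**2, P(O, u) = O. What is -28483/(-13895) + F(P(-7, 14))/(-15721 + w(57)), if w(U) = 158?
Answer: 63228582/30892555 ≈ 2.0467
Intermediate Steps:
-28483/(-13895) + F(P(-7, 14))/(-15721 + w(57)) = -28483/(-13895) + (-7)**2/(-15721 + 158) = -28483*(-1/13895) + 49/(-15563) = 4069/1985 + 49*(-1/15563) = 4069/1985 - 49/15563 = 63228582/30892555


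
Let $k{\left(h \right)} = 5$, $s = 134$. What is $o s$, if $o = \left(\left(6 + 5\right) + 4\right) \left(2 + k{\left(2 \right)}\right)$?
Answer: $14070$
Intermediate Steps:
$o = 105$ ($o = \left(\left(6 + 5\right) + 4\right) \left(2 + 5\right) = \left(11 + 4\right) 7 = 15 \cdot 7 = 105$)
$o s = 105 \cdot 134 = 14070$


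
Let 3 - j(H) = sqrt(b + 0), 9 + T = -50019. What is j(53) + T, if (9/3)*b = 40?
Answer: -50025 - 2*sqrt(30)/3 ≈ -50029.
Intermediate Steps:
T = -50028 (T = -9 - 50019 = -50028)
b = 40/3 (b = (1/3)*40 = 40/3 ≈ 13.333)
j(H) = 3 - 2*sqrt(30)/3 (j(H) = 3 - sqrt(40/3 + 0) = 3 - sqrt(40/3) = 3 - 2*sqrt(30)/3)
j(53) + T = (3 - 2*sqrt(30)/3) - 50028 = -50025 - 2*sqrt(30)/3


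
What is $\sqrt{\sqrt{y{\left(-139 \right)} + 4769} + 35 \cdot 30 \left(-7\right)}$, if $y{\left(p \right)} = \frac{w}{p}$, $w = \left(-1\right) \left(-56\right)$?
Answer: $\frac{\sqrt{-142009350 + 139 \sqrt{92134065}}}{139} \approx 85.328 i$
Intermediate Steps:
$w = 56$
$y{\left(p \right)} = \frac{56}{p}$
$\sqrt{\sqrt{y{\left(-139 \right)} + 4769} + 35 \cdot 30 \left(-7\right)} = \sqrt{\sqrt{\frac{56}{-139} + 4769} + 35 \cdot 30 \left(-7\right)} = \sqrt{\sqrt{56 \left(- \frac{1}{139}\right) + 4769} + 1050 \left(-7\right)} = \sqrt{\sqrt{- \frac{56}{139} + 4769} - 7350} = \sqrt{\sqrt{\frac{662835}{139}} - 7350} = \sqrt{\frac{\sqrt{92134065}}{139} - 7350} = \sqrt{-7350 + \frac{\sqrt{92134065}}{139}}$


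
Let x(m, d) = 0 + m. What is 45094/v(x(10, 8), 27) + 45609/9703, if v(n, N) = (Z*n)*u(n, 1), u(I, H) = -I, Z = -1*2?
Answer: 223334441/970300 ≈ 230.17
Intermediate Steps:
Z = -2
x(m, d) = m
v(n, N) = 2*n² (v(n, N) = (-2*n)*(-n) = 2*n²)
45094/v(x(10, 8), 27) + 45609/9703 = 45094/((2*10²)) + 45609/9703 = 45094/((2*100)) + 45609*(1/9703) = 45094/200 + 45609/9703 = 45094*(1/200) + 45609/9703 = 22547/100 + 45609/9703 = 223334441/970300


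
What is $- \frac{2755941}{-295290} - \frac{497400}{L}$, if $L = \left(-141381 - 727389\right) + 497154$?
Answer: $\frac{8132145949}{762045060} \approx 10.671$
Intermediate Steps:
$L = -371616$ ($L = -868770 + 497154 = -371616$)
$- \frac{2755941}{-295290} - \frac{497400}{L} = - \frac{2755941}{-295290} - \frac{497400}{-371616} = \left(-2755941\right) \left(- \frac{1}{295290}\right) - - \frac{20725}{15484} = \frac{918647}{98430} + \frac{20725}{15484} = \frac{8132145949}{762045060}$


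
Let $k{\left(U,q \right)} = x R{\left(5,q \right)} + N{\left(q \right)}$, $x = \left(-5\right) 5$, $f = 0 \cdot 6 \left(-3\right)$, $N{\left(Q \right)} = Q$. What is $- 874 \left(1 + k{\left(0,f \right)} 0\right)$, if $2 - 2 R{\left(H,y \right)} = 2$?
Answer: $-874$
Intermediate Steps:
$f = 0$ ($f = 0 \left(-3\right) = 0$)
$x = -25$
$R{\left(H,y \right)} = 0$ ($R{\left(H,y \right)} = 1 - 1 = 0$)
$k{\left(U,q \right)} = q$ ($k{\left(U,q \right)} = \left(-25\right) 0 + q = 0 + q = q$)
$- 874 \left(1 + k{\left(0,f \right)} 0\right) = - 874 \left(1 + 0 \cdot 0\right) = - 874 \left(1 + 0\right) = \left(-874\right) 1 = -874$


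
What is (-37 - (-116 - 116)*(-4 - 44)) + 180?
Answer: -10993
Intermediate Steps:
(-37 - (-116 - 116)*(-4 - 44)) + 180 = (-37 - (-232)*(-48)) + 180 = (-37 - 1*11136) + 180 = (-37 - 11136) + 180 = -11173 + 180 = -10993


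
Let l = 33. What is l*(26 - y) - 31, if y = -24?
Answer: 1619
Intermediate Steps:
l*(26 - y) - 31 = 33*(26 - 1*(-24)) - 31 = 33*(26 + 24) - 31 = 33*50 - 31 = 1650 - 31 = 1619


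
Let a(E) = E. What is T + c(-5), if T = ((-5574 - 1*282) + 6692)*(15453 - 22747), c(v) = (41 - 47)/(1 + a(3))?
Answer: -12195571/2 ≈ -6.0978e+6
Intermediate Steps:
c(v) = -3/2 (c(v) = (41 - 47)/(1 + 3) = -6/4 = -6*¼ = -3/2)
T = -6097784 (T = ((-5574 - 282) + 6692)*(-7294) = (-5856 + 6692)*(-7294) = 836*(-7294) = -6097784)
T + c(-5) = -6097784 - 3/2 = -12195571/2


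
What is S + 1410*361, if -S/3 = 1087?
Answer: 505749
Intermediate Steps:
S = -3261 (S = -3*1087 = -3261)
S + 1410*361 = -3261 + 1410*361 = -3261 + 509010 = 505749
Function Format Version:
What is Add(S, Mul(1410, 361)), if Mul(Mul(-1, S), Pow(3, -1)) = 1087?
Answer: 505749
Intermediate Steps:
S = -3261 (S = Mul(-3, 1087) = -3261)
Add(S, Mul(1410, 361)) = Add(-3261, Mul(1410, 361)) = Add(-3261, 509010) = 505749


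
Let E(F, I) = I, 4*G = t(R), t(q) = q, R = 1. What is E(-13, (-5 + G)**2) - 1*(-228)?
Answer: 4009/16 ≈ 250.56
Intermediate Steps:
G = 1/4 (G = (1/4)*1 = 1/4 ≈ 0.25000)
E(-13, (-5 + G)**2) - 1*(-228) = (-5 + 1/4)**2 - 1*(-228) = (-19/4)**2 + 228 = 361/16 + 228 = 4009/16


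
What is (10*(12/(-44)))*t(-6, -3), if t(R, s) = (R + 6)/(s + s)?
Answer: 0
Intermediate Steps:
t(R, s) = (6 + R)/(2*s) (t(R, s) = (6 + R)/((2*s)) = (6 + R)*(1/(2*s)) = (6 + R)/(2*s))
(10*(12/(-44)))*t(-6, -3) = (10*(12/(-44)))*((1/2)*(6 - 6)/(-3)) = (10*(12*(-1/44)))*((1/2)*(-1/3)*0) = (10*(-3/11))*0 = -30/11*0 = 0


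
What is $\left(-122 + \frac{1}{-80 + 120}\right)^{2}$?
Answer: $\frac{23804641}{1600} \approx 14878.0$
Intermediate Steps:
$\left(-122 + \frac{1}{-80 + 120}\right)^{2} = \left(-122 + \frac{1}{40}\right)^{2} = \left(- \frac{4879}{40}\right)^{2} = \frac{23804641}{1600}$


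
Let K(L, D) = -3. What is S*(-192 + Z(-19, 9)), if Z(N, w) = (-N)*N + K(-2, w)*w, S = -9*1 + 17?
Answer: -4640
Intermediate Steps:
S = 8 (S = -9 + 17 = 8)
Z(N, w) = -N**2 - 3*w (Z(N, w) = (-N)*N - 3*w = -N**2 - 3*w)
S*(-192 + Z(-19, 9)) = 8*(-192 + (-1*(-19)**2 - 3*9)) = 8*(-192 + (-1*361 - 27)) = 8*(-192 + (-361 - 27)) = 8*(-192 - 388) = 8*(-580) = -4640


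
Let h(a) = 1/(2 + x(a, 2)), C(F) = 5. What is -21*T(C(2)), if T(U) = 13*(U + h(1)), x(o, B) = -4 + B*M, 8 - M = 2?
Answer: -13923/10 ≈ -1392.3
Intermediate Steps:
M = 6 (M = 8 - 1*2 = 8 - 2 = 6)
x(o, B) = -4 + 6*B (x(o, B) = -4 + B*6 = -4 + 6*B)
h(a) = ⅒ (h(a) = 1/(2 + (-4 + 6*2)) = 1/(2 + (-4 + 12)) = 1/(2 + 8) = 1/10 = ⅒)
T(U) = 13/10 + 13*U (T(U) = 13*(U + ⅒) = 13*(⅒ + U) = 13/10 + 13*U)
-21*T(C(2)) = -21*(13/10 + 13*5) = -21*(13/10 + 65) = -21*663/10 = -13923/10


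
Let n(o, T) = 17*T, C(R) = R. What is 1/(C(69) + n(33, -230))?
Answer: -1/3841 ≈ -0.00026035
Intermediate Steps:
1/(C(69) + n(33, -230)) = 1/(69 + 17*(-230)) = 1/(69 - 3910) = 1/(-3841) = -1/3841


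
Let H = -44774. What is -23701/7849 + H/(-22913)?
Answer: -191629887/179844137 ≈ -1.0655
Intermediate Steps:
-23701/7849 + H/(-22913) = -23701/7849 - 44774/(-22913) = -23701*1/7849 - 44774*(-1/22913) = -23701/7849 + 44774/22913 = -191629887/179844137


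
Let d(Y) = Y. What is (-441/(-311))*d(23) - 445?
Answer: -128252/311 ≈ -412.39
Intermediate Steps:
(-441/(-311))*d(23) - 445 = -441/(-311)*23 - 445 = -441*(-1/311)*23 - 445 = (441/311)*23 - 445 = 10143/311 - 445 = -128252/311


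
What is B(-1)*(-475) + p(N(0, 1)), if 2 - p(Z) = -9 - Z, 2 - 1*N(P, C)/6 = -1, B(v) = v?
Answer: 504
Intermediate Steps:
N(P, C) = 18 (N(P, C) = 12 - 6*(-1) = 12 + 6 = 18)
p(Z) = 11 + Z (p(Z) = 2 - (-9 - Z) = 2 + (9 + Z) = 11 + Z)
B(-1)*(-475) + p(N(0, 1)) = -1*(-475) + (11 + 18) = 475 + 29 = 504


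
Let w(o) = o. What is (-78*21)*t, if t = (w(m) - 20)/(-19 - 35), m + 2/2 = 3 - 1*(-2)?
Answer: -1456/3 ≈ -485.33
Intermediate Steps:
m = 4 (m = -1 + (3 - 1*(-2)) = -1 + (3 + 2) = -1 + 5 = 4)
t = 8/27 (t = (4 - 20)/(-19 - 35) = -16/(-54) = -16*(-1/54) = 8/27 ≈ 0.29630)
(-78*21)*t = -78*21*(8/27) = -1638*8/27 = -1456/3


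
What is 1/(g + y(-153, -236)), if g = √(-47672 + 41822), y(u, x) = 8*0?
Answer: -I*√26/390 ≈ -0.013074*I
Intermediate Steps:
y(u, x) = 0
g = 15*I*√26 (g = √(-5850) = 15*I*√26 ≈ 76.485*I)
1/(g + y(-153, -236)) = 1/(15*I*√26 + 0) = 1/(15*I*√26) = -I*√26/390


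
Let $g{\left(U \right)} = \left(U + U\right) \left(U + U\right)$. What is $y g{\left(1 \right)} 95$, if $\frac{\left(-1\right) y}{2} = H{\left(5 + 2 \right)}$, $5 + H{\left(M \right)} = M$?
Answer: $-1520$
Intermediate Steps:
$g{\left(U \right)} = 4 U^{2}$ ($g{\left(U \right)} = 2 U 2 U = 4 U^{2}$)
$H{\left(M \right)} = -5 + M$
$y = -4$ ($y = - 2 \left(-5 + \left(5 + 2\right)\right) = - 2 \left(-5 + 7\right) = \left(-2\right) 2 = -4$)
$y g{\left(1 \right)} 95 = - 4 \cdot 4 \cdot 1^{2} \cdot 95 = - 4 \cdot 4 \cdot 1 \cdot 95 = \left(-4\right) 4 \cdot 95 = \left(-16\right) 95 = -1520$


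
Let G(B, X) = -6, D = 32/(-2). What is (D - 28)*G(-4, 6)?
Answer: 264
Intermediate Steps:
D = -16 (D = 32*(-1/2) = -16)
(D - 28)*G(-4, 6) = (-16 - 28)*(-6) = -44*(-6) = 264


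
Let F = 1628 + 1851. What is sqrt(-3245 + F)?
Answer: 3*sqrt(26) ≈ 15.297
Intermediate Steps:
F = 3479
sqrt(-3245 + F) = sqrt(-3245 + 3479) = sqrt(234) = 3*sqrt(26)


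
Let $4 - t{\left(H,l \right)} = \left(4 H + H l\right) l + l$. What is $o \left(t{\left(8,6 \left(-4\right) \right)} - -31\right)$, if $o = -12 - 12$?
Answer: $90744$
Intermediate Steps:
$o = -24$ ($o = -12 - 12 = -24$)
$t{\left(H,l \right)} = 4 - l - l \left(4 H + H l\right)$ ($t{\left(H,l \right)} = 4 - \left(\left(4 H + H l\right) l + l\right) = 4 - \left(l \left(4 H + H l\right) + l\right) = 4 - \left(l + l \left(4 H + H l\right)\right) = 4 - l - l \left(4 H + H l\right)$)
$o \left(t{\left(8,6 \left(-4\right) \right)} - -31\right) = - 24 \left(\left(4 - 6 \left(-4\right) - 8 \left(6 \left(-4\right)\right)^{2} - 32 \cdot 6 \left(-4\right)\right) - -31\right) = - 24 \left(\left(4 - -24 - 8 \left(-24\right)^{2} - 32 \left(-24\right)\right) + 31\right) = - 24 \left(\left(4 + 24 - 8 \cdot 576 + 768\right) + 31\right) = - 24 \left(\left(4 + 24 - 4608 + 768\right) + 31\right) = - 24 \left(-3812 + 31\right) = \left(-24\right) \left(-3781\right) = 90744$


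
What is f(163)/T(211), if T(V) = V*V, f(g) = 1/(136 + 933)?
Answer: 1/47592949 ≈ 2.1012e-8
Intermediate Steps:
f(g) = 1/1069
T(V) = V²
f(163)/T(211) = 1/(1069*(211²)) = (1/1069)/44521 = (1/1069)*(1/44521) = 1/47592949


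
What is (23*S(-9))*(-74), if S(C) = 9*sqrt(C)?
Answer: -45954*I ≈ -45954.0*I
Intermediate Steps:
(23*S(-9))*(-74) = (23*(9*sqrt(-9)))*(-74) = (23*(9*(3*I)))*(-74) = (23*(27*I))*(-74) = (621*I)*(-74) = -45954*I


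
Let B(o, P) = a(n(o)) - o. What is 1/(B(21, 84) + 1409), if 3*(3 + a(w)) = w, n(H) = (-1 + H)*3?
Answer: 1/1405 ≈ 0.00071174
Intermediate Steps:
n(H) = -3 + 3*H
a(w) = -3 + w/3
B(o, P) = -4 (B(o, P) = (-3 + (-3 + 3*o)/3) - o = (-3 + (-1 + o)) - o = (-4 + o) - o = -4)
1/(B(21, 84) + 1409) = 1/(-4 + 1409) = 1/1405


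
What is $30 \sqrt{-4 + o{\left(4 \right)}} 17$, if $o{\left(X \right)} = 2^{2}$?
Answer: $0$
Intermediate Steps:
$o{\left(X \right)} = 4$
$30 \sqrt{-4 + o{\left(4 \right)}} 17 = 30 \sqrt{-4 + 4} \cdot 17 = 30 \sqrt{0} \cdot 17 = 30 \cdot 0 \cdot 17 = 0 \cdot 17 = 0$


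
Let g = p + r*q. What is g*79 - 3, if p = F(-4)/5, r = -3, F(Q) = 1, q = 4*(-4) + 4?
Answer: 14284/5 ≈ 2856.8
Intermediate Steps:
q = -12 (q = -16 + 4 = -12)
p = ⅕ (p = 1/5 = 1*(⅕) = ⅕ ≈ 0.20000)
g = 181/5 (g = ⅕ - 3*(-12) = ⅕ + 36 = 181/5 ≈ 36.200)
g*79 - 3 = (181/5)*79 - 3 = 14299/5 - 3 = 14284/5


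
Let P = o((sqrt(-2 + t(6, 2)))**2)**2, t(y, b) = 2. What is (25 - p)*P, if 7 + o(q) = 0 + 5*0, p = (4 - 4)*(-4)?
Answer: 1225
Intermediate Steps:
p = 0 (p = 0*(-4) = 0)
o(q) = -7 (o(q) = -7 + (0 + 5*0) = -7 + (0 + 0) = -7 + 0 = -7)
P = 49 (P = (-7)**2 = 49)
(25 - p)*P = (25 - 1*0)*49 = (25 + 0)*49 = 25*49 = 1225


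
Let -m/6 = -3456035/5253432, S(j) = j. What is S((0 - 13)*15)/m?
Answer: -34147308/691207 ≈ -49.402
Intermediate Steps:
m = 3456035/875572 (m = -(-20736210)/5253432 = -6*(-3456035/5253432) = 3456035/875572 ≈ 3.9472)
S((0 - 13)*15)/m = ((0 - 13)*15)/(3456035/875572) = -13*15*(875572/3456035) = -195*875572/3456035 = -34147308/691207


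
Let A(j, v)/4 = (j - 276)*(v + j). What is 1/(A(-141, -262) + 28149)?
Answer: 1/700353 ≈ 1.4279e-6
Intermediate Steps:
A(j, v) = 4*(-276 + j)*(j + v) (A(j, v) = 4*((j - 276)*(v + j)) = 4*((-276 + j)*(j + v)) = 4*(-276 + j)*(j + v))
1/(A(-141, -262) + 28149) = 1/((-1104*(-141) - 1104*(-262) + 4*(-141)**2 + 4*(-141)*(-262)) + 28149) = 1/((155664 + 289248 + 4*19881 + 147768) + 28149) = 1/((155664 + 289248 + 79524 + 147768) + 28149) = 1/(672204 + 28149) = 1/700353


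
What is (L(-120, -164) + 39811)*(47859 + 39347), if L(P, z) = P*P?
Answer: 4727524466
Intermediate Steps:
L(P, z) = P**2
(L(-120, -164) + 39811)*(47859 + 39347) = ((-120)**2 + 39811)*(47859 + 39347) = (14400 + 39811)*87206 = 54211*87206 = 4727524466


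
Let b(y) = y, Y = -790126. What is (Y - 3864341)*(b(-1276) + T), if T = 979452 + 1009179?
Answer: -9250078264785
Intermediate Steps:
T = 1988631
(Y - 3864341)*(b(-1276) + T) = (-790126 - 3864341)*(-1276 + 1988631) = -4654467*1987355 = -9250078264785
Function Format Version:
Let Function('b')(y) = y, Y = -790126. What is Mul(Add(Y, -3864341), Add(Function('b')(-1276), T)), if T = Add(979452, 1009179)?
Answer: -9250078264785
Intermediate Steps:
T = 1988631
Mul(Add(Y, -3864341), Add(Function('b')(-1276), T)) = Mul(Add(-790126, -3864341), Add(-1276, 1988631)) = Mul(-4654467, 1987355) = -9250078264785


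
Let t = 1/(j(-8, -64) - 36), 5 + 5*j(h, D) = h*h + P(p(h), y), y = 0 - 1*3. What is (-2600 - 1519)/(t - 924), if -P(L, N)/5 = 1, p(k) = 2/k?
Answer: 518994/116429 ≈ 4.4576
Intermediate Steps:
y = -3 (y = 0 - 3 = -3)
P(L, N) = -5 (P(L, N) = -5*1 = -5)
j(h, D) = -2 + h²/5 (j(h, D) = -1 + (h*h - 5)/5 = -1 + (h² - 5)/5 = -1 + (-5 + h²)/5 = -1 + (-1 + h²/5) = -2 + h²/5)
t = -5/126 (t = 1/((-2 + (⅕)*(-8)²) - 36) = 1/((-2 + (⅕)*64) - 36) = 1/((-2 + 64/5) - 36) = 1/(54/5 - 36) = 1/(-126/5) = -5/126 ≈ -0.039683)
(-2600 - 1519)/(t - 924) = (-2600 - 1519)/(-5/126 - 924) = -4119/(-116429/126) = -4119*(-126/116429) = 518994/116429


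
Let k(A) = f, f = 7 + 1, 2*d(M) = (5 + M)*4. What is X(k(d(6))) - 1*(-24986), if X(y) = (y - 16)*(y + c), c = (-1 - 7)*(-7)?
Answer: 24474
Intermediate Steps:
c = 56 (c = -8*(-7) = 56)
d(M) = 10 + 2*M (d(M) = ((5 + M)*4)/2 = (20 + 4*M)/2 = 10 + 2*M)
f = 8
k(A) = 8
X(y) = (-16 + y)*(56 + y) (X(y) = (y - 16)*(y + 56) = (-16 + y)*(56 + y))
X(k(d(6))) - 1*(-24986) = (-896 + 8² + 40*8) - 1*(-24986) = (-896 + 64 + 320) + 24986 = -512 + 24986 = 24474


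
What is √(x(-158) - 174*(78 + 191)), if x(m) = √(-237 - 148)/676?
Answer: √(-31640856 + I*√385)/26 ≈ 6.7082e-5 + 216.35*I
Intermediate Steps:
x(m) = I*√385/676 (x(m) = √(-385)*(1/676) = (I*√385)*(1/676) = I*√385/676)
√(x(-158) - 174*(78 + 191)) = √(I*√385/676 - 174*(78 + 191)) = √(I*√385/676 - 174*269) = √(I*√385/676 - 46806) = √(-46806 + I*√385/676)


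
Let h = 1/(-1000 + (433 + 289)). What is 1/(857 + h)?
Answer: 278/238245 ≈ 0.0011669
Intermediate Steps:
h = -1/278 (h = 1/(-1000 + 722) = 1/(-278) = -1/278 ≈ -0.0035971)
1/(857 + h) = 1/(857 - 1/278) = 1/(238245/278) = 278/238245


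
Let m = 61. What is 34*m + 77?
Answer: 2151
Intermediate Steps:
34*m + 77 = 34*61 + 77 = 2074 + 77 = 2151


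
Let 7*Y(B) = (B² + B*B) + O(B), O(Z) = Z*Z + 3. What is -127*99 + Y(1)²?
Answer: -616041/49 ≈ -12572.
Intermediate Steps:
O(Z) = 3 + Z² (O(Z) = Z² + 3 = 3 + Z²)
Y(B) = 3/7 + 3*B²/7 (Y(B) = ((B² + B*B) + (3 + B²))/7 = ((B² + B²) + (3 + B²))/7 = (2*B² + (3 + B²))/7 = (3 + 3*B²)/7 = 3/7 + 3*B²/7)
-127*99 + Y(1)² = -127*99 + (3/7 + (3/7)*1²)² = -12573 + (3/7 + (3/7)*1)² = -12573 + (3/7 + 3/7)² = -12573 + (6/7)² = -12573 + 36/49 = -616041/49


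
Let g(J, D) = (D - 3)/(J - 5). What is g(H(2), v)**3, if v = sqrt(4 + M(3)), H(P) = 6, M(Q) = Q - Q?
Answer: -1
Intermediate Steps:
M(Q) = 0
v = 2 (v = sqrt(4 + 0) = sqrt(4) = 2)
g(J, D) = (-3 + D)/(-5 + J)
g(H(2), v)**3 = ((-3 + 2)/(-5 + 6))**3 = (-1/1)**3 = (1*(-1))**3 = (-1)**3 = -1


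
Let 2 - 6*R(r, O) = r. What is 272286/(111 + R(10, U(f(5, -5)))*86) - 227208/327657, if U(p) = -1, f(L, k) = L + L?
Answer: -8110658818/109219 ≈ -74261.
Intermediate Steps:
f(L, k) = 2*L
R(r, O) = ⅓ - r/6
272286/(111 + R(10, U(f(5, -5)))*86) - 227208/327657 = 272286/(111 + (⅓ - ⅙*10)*86) - 227208/327657 = 272286/(111 + (⅓ - 5/3)*86) - 227208*1/327657 = 272286/(111 - 4/3*86) - 75736/109219 = 272286/(111 - 344/3) - 75736/109219 = 272286/(-11/3) - 75736/109219 = 272286*(-3/11) - 75736/109219 = -816858/11 - 75736/109219 = -8110658818/109219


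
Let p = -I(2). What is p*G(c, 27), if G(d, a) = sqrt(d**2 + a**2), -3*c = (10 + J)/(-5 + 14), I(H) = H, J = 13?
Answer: -2*sqrt(531970)/27 ≈ -54.027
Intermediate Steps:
c = -23/27 (c = -(10 + 13)/(3*(-5 + 14)) = -23/(3*9) = -1/3*23/9 = -23/27 ≈ -0.85185)
p = -2 (p = -1*2 = -2)
G(d, a) = sqrt(a**2 + d**2)
p*G(c, 27) = -2*sqrt(27**2 + (-23/27)**2) = -2*sqrt(729 + 529/729) = -2*sqrt(531970)/27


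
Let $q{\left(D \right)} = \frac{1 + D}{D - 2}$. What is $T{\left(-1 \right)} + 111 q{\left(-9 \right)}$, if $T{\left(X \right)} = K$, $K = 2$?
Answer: $\frac{910}{11} \approx 82.727$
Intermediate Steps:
$T{\left(X \right)} = 2$
$q{\left(D \right)} = \frac{1 + D}{-2 + D}$
$T{\left(-1 \right)} + 111 q{\left(-9 \right)} = 2 + 111 \frac{1 - 9}{-2 - 9} = 2 + 111 \frac{1}{-11} \left(-8\right) = 2 + 111 \left(\left(- \frac{1}{11}\right) \left(-8\right)\right) = 2 + 111 \cdot \frac{8}{11} = 2 + \frac{888}{11} = \frac{910}{11}$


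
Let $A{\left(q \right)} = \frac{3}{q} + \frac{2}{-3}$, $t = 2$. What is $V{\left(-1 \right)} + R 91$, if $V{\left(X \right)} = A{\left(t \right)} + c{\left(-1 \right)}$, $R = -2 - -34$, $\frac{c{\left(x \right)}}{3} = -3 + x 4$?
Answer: $\frac{17351}{6} \approx 2891.8$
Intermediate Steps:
$c{\left(x \right)} = -9 + 12 x$ ($c{\left(x \right)} = 3 \left(-3 + x 4\right) = 3 \left(-3 + 4 x\right) = -9 + 12 x$)
$A{\left(q \right)} = - \frac{2}{3} + \frac{3}{q}$ ($A{\left(q \right)} = \frac{3}{q} + 2 \left(- \frac{1}{3}\right) = \frac{3}{q} - \frac{2}{3} = - \frac{2}{3} + \frac{3}{q}$)
$R = 32$ ($R = -2 + 34 = 32$)
$V{\left(X \right)} = - \frac{121}{6}$ ($V{\left(X \right)} = \left(- \frac{2}{3} + \frac{3}{2}\right) + \left(-9 + 12 \left(-1\right)\right) = \left(- \frac{2}{3} + 3 \cdot \frac{1}{2}\right) - 21 = \left(- \frac{2}{3} + \frac{3}{2}\right) - 21 = \frac{5}{6} - 21 = - \frac{121}{6}$)
$V{\left(-1 \right)} + R 91 = - \frac{121}{6} + 32 \cdot 91 = - \frac{121}{6} + 2912 = \frac{17351}{6}$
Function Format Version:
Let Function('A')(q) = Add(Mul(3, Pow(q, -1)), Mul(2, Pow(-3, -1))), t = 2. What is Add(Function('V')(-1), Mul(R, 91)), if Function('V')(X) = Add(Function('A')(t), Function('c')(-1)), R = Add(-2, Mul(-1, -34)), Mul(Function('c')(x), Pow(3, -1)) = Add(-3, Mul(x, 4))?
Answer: Rational(17351, 6) ≈ 2891.8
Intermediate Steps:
Function('c')(x) = Add(-9, Mul(12, x)) (Function('c')(x) = Mul(3, Add(-3, Mul(x, 4))) = Mul(3, Add(-3, Mul(4, x))) = Add(-9, Mul(12, x)))
Function('A')(q) = Add(Rational(-2, 3), Mul(3, Pow(q, -1))) (Function('A')(q) = Add(Mul(3, Pow(q, -1)), Mul(2, Rational(-1, 3))) = Add(Mul(3, Pow(q, -1)), Rational(-2, 3)) = Add(Rational(-2, 3), Mul(3, Pow(q, -1))))
R = 32 (R = Add(-2, 34) = 32)
Function('V')(X) = Rational(-121, 6) (Function('V')(X) = Add(Add(Rational(-2, 3), Mul(3, Pow(2, -1))), Add(-9, Mul(12, -1))) = Add(Add(Rational(-2, 3), Mul(3, Rational(1, 2))), Add(-9, -12)) = Add(Add(Rational(-2, 3), Rational(3, 2)), -21) = Add(Rational(5, 6), -21) = Rational(-121, 6))
Add(Function('V')(-1), Mul(R, 91)) = Add(Rational(-121, 6), Mul(32, 91)) = Add(Rational(-121, 6), 2912) = Rational(17351, 6)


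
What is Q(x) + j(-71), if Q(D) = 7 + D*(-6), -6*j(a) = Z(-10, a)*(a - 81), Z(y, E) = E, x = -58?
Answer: -4331/3 ≈ -1443.7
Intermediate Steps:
j(a) = -a*(-81 + a)/6 (j(a) = -a*(a - 81)/6 = -a*(-81 + a)/6)
Q(D) = 7 - 6*D
Q(x) + j(-71) = (7 - 6*(-58)) + (⅙)*(-71)*(81 - 1*(-71)) = (7 + 348) + (⅙)*(-71)*(81 + 71) = 355 + (⅙)*(-71)*152 = 355 - 5396/3 = -4331/3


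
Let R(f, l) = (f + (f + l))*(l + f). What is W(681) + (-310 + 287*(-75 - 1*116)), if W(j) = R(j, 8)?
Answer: 888803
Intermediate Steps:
R(f, l) = (f + l)*(l + 2*f) (R(f, l) = (l + 2*f)*(f + l) = (f + l)*(l + 2*f))
W(j) = 64 + 2*j² + 24*j (W(j) = 8² + 2*j² + 3*j*8 = 64 + 2*j² + 24*j)
W(681) + (-310 + 287*(-75 - 1*116)) = (64 + 2*681² + 24*681) + (-310 + 287*(-75 - 1*116)) = (64 + 2*463761 + 16344) + (-310 + 287*(-75 - 116)) = (64 + 927522 + 16344) + (-310 + 287*(-191)) = 943930 + (-310 - 54817) = 943930 - 55127 = 888803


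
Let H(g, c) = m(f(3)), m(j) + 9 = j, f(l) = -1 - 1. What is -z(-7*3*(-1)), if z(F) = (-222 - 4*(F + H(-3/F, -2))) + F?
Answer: 241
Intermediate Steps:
f(l) = -2
m(j) = -9 + j
H(g, c) = -11 (H(g, c) = -9 - 2 = -11)
z(F) = -178 - 3*F (z(F) = (-222 - 4*(F - 11)) + F = (-222 - 4*(-11 + F)) + F = (-222 + (44 - 4*F)) + F = (-178 - 4*F) + F = -178 - 3*F)
-z(-7*3*(-1)) = -(-178 - 3*(-7*3)*(-1)) = -(-178 - (-63)*(-1)) = -(-178 - 3*21) = -(-178 - 63) = -1*(-241) = 241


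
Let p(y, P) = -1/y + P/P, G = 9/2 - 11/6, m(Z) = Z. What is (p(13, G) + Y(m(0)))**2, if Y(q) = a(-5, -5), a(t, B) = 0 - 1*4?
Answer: 1600/169 ≈ 9.4675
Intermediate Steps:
a(t, B) = -4 (a(t, B) = 0 - 4 = -4)
Y(q) = -4
G = 8/3 (G = 9*(1/2) - 11*1/6 = 9/2 - 11/6 = 8/3 ≈ 2.6667)
p(y, P) = 1 - 1/y (p(y, P) = -1/y + 1 = 1 - 1/y)
(p(13, G) + Y(m(0)))**2 = ((-1 + 13)/13 - 4)**2 = ((1/13)*12 - 4)**2 = (12/13 - 4)**2 = (-40/13)**2 = 1600/169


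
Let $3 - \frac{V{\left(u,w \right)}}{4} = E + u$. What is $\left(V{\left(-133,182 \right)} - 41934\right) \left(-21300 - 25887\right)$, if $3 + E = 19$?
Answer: $1956089898$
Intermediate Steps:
$E = 16$ ($E = -3 + 19 = 16$)
$V{\left(u,w \right)} = -52 - 4 u$ ($V{\left(u,w \right)} = 12 - 4 \left(16 + u\right) = 12 - \left(64 + 4 u\right) = -52 - 4 u$)
$\left(V{\left(-133,182 \right)} - 41934\right) \left(-21300 - 25887\right) = \left(\left(-52 - -532\right) - 41934\right) \left(-21300 - 25887\right) = \left(\left(-52 + 532\right) - 41934\right) \left(-47187\right) = \left(480 - 41934\right) \left(-47187\right) = \left(-41454\right) \left(-47187\right) = 1956089898$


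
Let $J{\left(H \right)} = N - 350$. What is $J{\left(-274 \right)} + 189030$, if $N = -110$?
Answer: $188570$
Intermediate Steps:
$J{\left(H \right)} = -460$ ($J{\left(H \right)} = -110 - 350 = -460$)
$J{\left(-274 \right)} + 189030 = -460 + 189030 = 188570$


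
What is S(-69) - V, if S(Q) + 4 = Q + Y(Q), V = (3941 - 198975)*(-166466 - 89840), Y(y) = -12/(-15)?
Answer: -249941922381/5 ≈ -4.9988e+10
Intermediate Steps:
Y(y) = ⅘ (Y(y) = -12*(-1/15) = ⅘)
V = 49988384404 (V = -195034*(-256306) = 49988384404)
S(Q) = -16/5 + Q (S(Q) = -4 + (Q + ⅘) = -4 + (⅘ + Q) = -16/5 + Q)
S(-69) - V = (-16/5 - 69) - 1*49988384404 = -361/5 - 49988384404 = -249941922381/5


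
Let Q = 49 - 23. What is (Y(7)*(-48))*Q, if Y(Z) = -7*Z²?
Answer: 428064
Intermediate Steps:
Q = 26
(Y(7)*(-48))*Q = (-7*7²*(-48))*26 = (-7*49*(-48))*26 = -343*(-48)*26 = 16464*26 = 428064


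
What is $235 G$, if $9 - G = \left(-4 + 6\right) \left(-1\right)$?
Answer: $2585$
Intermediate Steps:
$G = 11$ ($G = 9 - \left(-4 + 6\right) \left(-1\right) = 9 - 2 \left(-1\right) = 9 - -2 = 9 + 2 = 11$)
$235 G = 235 \cdot 11 = 2585$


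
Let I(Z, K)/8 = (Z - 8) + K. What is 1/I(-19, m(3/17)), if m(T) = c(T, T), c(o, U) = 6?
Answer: -1/168 ≈ -0.0059524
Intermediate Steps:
m(T) = 6
I(Z, K) = -64 + 8*K + 8*Z (I(Z, K) = 8*((Z - 8) + K) = 8*((-8 + Z) + K) = 8*(-8 + K + Z) = -64 + 8*K + 8*Z)
1/I(-19, m(3/17)) = 1/(-64 + 8*6 + 8*(-19)) = 1/(-64 + 48 - 152) = 1/(-168) = -1/168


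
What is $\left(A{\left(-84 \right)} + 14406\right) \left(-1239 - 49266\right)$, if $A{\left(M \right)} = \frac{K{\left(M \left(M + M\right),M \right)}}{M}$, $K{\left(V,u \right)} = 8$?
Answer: $-727570220$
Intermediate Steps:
$A{\left(M \right)} = \frac{8}{M}$
$\left(A{\left(-84 \right)} + 14406\right) \left(-1239 - 49266\right) = \left(\frac{8}{-84} + 14406\right) \left(-1239 - 49266\right) = \left(8 \left(- \frac{1}{84}\right) + 14406\right) \left(-50505\right) = \left(- \frac{2}{21} + 14406\right) \left(-50505\right) = \frac{302524}{21} \left(-50505\right) = -727570220$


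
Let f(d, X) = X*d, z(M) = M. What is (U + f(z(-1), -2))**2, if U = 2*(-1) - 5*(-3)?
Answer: 225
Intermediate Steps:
U = 13 (U = -2 + 15 = 13)
(U + f(z(-1), -2))**2 = (13 - 2*(-1))**2 = (13 + 2)**2 = 15**2 = 225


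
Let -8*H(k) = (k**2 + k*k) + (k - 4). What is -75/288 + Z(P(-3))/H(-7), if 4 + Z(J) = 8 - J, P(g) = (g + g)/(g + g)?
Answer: -1493/2784 ≈ -0.53628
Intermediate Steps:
H(k) = 1/2 - k**2/4 - k/8 (H(k) = -((k**2 + k*k) + (k - 4))/8 = -((k**2 + k**2) + (-4 + k))/8 = -(2*k**2 + (-4 + k))/8 = -(-4 + k + 2*k**2)/8 = 1/2 - k**2/4 - k/8)
P(g) = 1 (P(g) = (2*g)/((2*g)) = (2*g)*(1/(2*g)) = 1)
Z(J) = 4 - J (Z(J) = -4 + (8 - J) = 4 - J)
-75/288 + Z(P(-3))/H(-7) = -75/288 + (4 - 1*1)/(1/2 - 1/4*(-7)**2 - 1/8*(-7)) = -75*1/288 + (4 - 1)/(1/2 - 1/4*49 + 7/8) = -25/96 + 3/(1/2 - 49/4 + 7/8) = -25/96 + 3/(-87/8) = -25/96 + 3*(-8/87) = -25/96 - 8/29 = -1493/2784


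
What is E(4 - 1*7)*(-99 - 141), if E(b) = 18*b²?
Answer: -38880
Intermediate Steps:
E(4 - 1*7)*(-99 - 141) = (18*(4 - 1*7)²)*(-99 - 141) = (18*(4 - 7)²)*(-240) = (18*(-3)²)*(-240) = (18*9)*(-240) = 162*(-240) = -38880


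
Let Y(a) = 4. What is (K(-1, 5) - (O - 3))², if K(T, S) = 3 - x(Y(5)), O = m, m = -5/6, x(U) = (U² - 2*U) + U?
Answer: 961/36 ≈ 26.694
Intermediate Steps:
x(U) = U² - U
m = -⅚ (m = -5*⅙ = -⅚ ≈ -0.83333)
O = -⅚ ≈ -0.83333
K(T, S) = -9 (K(T, S) = 3 - 4*(-1 + 4) = 3 - 4*3 = 3 - 1*12 = 3 - 12 = -9)
(K(-1, 5) - (O - 3))² = (-9 - (-⅚ - 3))² = (-9 - 1*(-23/6))² = (-9 + 23/6)² = (-31/6)² = 961/36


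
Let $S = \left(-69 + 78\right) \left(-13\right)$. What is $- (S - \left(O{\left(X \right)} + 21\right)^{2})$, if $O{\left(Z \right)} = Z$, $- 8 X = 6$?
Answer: $\frac{8433}{16} \approx 527.06$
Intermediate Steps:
$X = - \frac{3}{4}$ ($X = \left(- \frac{1}{8}\right) 6 = - \frac{3}{4} \approx -0.75$)
$S = -117$ ($S = 9 \left(-13\right) = -117$)
$- (S - \left(O{\left(X \right)} + 21\right)^{2}) = - (-117 - \left(- \frac{3}{4} + 21\right)^{2}) = - (-117 - \left(\frac{81}{4}\right)^{2}) = - (-117 - \frac{6561}{16}) = \left(-1\right) \left(- \frac{8433}{16}\right) = \frac{8433}{16}$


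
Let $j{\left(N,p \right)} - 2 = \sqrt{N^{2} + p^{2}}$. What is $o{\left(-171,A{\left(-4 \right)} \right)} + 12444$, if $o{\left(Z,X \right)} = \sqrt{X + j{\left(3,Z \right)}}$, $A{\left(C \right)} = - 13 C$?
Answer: $12444 + \sqrt{54 + 15 \sqrt{130}} \approx 12459.0$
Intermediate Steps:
$j{\left(N,p \right)} = 2 + \sqrt{N^{2} + p^{2}}$
$o{\left(Z,X \right)} = \sqrt{2 + X + \sqrt{9 + Z^{2}}}$ ($o{\left(Z,X \right)} = \sqrt{X + \left(2 + \sqrt{3^{2} + Z^{2}}\right)} = \sqrt{X + \left(2 + \sqrt{9 + Z^{2}}\right)} = \sqrt{2 + X + \sqrt{9 + Z^{2}}}$)
$o{\left(-171,A{\left(-4 \right)} \right)} + 12444 = \sqrt{2 - -52 + \sqrt{9 + \left(-171\right)^{2}}} + 12444 = \sqrt{2 + 52 + \sqrt{9 + 29241}} + 12444 = \sqrt{2 + 52 + \sqrt{29250}} + 12444 = \sqrt{2 + 52 + 15 \sqrt{130}} + 12444 = \sqrt{54 + 15 \sqrt{130}} + 12444 = 12444 + \sqrt{54 + 15 \sqrt{130}}$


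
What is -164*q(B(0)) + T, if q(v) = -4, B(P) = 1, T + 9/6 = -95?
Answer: 1119/2 ≈ 559.50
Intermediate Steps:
T = -193/2 (T = -3/2 - 95 = -193/2 ≈ -96.500)
-164*q(B(0)) + T = -164*(-4) - 193/2 = 656 - 193/2 = 1119/2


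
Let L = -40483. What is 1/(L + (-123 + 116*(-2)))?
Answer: -1/40838 ≈ -2.4487e-5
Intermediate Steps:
1/(L + (-123 + 116*(-2))) = 1/(-40483 + (-123 + 116*(-2))) = 1/(-40483 + (-123 - 232)) = 1/(-40483 - 355) = 1/(-40838) = -1/40838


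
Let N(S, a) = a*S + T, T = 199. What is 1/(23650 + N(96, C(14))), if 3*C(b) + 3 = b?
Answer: 1/24201 ≈ 4.1321e-5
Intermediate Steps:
C(b) = -1 + b/3
N(S, a) = 199 + S*a (N(S, a) = a*S + 199 = S*a + 199 = 199 + S*a)
1/(23650 + N(96, C(14))) = 1/(23650 + (199 + 96*(-1 + (1/3)*14))) = 1/(23650 + (199 + 96*(-1 + 14/3))) = 1/(23650 + (199 + 96*(11/3))) = 1/(23650 + (199 + 352)) = 1/(23650 + 551) = 1/24201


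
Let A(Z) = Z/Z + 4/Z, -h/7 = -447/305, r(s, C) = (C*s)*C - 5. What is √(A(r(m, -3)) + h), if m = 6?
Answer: √51693230/2135 ≈ 3.3676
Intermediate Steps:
r(s, C) = -5 + s*C² (r(s, C) = s*C² - 5 = -5 + s*C²)
h = 3129/305 (h = -(-3129)/305 = -7*(-447/305) = 3129/305 ≈ 10.259)
A(Z) = 1 + 4/Z
√(A(r(m, -3)) + h) = √((4 + (-5 + 6*(-3)²))/(-5 + 6*(-3)²) + 3129/305) = √((4 + (-5 + 6*9))/(-5 + 6*9) + 3129/305) = √((4 + (-5 + 54))/(-5 + 54) + 3129/305) = √((4 + 49)/49 + 3129/305) = √((1/49)*53 + 3129/305) = √(53/49 + 3129/305) = √(169486/14945) = √51693230/2135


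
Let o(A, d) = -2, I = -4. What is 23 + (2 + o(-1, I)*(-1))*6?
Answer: 47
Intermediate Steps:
23 + (2 + o(-1, I)*(-1))*6 = 23 + (2 - 2*(-1))*6 = 23 + (2 + 2)*6 = 23 + 4*6 = 23 + 24 = 47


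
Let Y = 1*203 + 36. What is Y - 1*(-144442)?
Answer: 144681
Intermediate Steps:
Y = 239 (Y = 203 + 36 = 239)
Y - 1*(-144442) = 239 - 1*(-144442) = 239 + 144442 = 144681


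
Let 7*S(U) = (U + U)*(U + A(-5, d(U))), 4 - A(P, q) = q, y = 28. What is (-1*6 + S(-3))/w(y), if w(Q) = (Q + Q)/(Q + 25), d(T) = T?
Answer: -1749/196 ≈ -8.9235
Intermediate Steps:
A(P, q) = 4 - q
S(U) = 8*U/7 (S(U) = ((U + U)*(U + (4 - U)))/7 = ((2*U)*4)/7 = (8*U)/7 = 8*U/7)
w(Q) = 2*Q/(25 + Q) (w(Q) = (2*Q)/(25 + Q) = 2*Q/(25 + Q))
(-1*6 + S(-3))/w(y) = (-1*6 + (8/7)*(-3))/((2*28/(25 + 28))) = (-6 - 24/7)/((2*28/53)) = -66/(7*(2*28*(1/53))) = -66/(7*56/53) = -66/7*53/56 = -1749/196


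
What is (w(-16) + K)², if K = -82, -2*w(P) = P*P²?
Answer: 3865156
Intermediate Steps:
w(P) = -P³/2 (w(P) = -P*P²/2 = -P³/2)
(w(-16) + K)² = (-½*(-16)³ - 82)² = (-½*(-4096) - 82)² = (2048 - 82)² = 1966² = 3865156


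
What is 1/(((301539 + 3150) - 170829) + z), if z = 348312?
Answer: 1/482172 ≈ 2.0739e-6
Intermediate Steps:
1/(((301539 + 3150) - 170829) + z) = 1/(((301539 + 3150) - 170829) + 348312) = 1/((304689 - 170829) + 348312) = 1/(133860 + 348312) = 1/482172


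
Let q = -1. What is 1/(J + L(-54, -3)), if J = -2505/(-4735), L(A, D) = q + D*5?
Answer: -947/14651 ≈ -0.064637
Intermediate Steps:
L(A, D) = -1 + 5*D (L(A, D) = -1 + D*5 = -1 + 5*D)
J = 501/947 (J = -2505*(-1/4735) = 501/947 ≈ 0.52904)
1/(J + L(-54, -3)) = 1/(501/947 + (-1 + 5*(-3))) = 1/(501/947 + (-1 - 15)) = 1/(501/947 - 16) = 1/(-14651/947) = -947/14651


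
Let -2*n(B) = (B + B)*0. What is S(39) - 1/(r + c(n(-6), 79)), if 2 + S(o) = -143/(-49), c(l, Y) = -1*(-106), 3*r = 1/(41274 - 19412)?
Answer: 309631551/340653733 ≈ 0.90893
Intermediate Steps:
r = 1/65586 (r = 1/(3*(41274 - 19412)) = (⅓)/21862 = (⅓)*(1/21862) = 1/65586 ≈ 1.5247e-5)
n(B) = 0 (n(B) = -(B + B)*0/2 = -2*B*0/2 = -½*0 = 0)
c(l, Y) = 106
S(o) = 45/49 (S(o) = -2 - 143/(-49) = -2 - 143*(-1/49) = -2 + 143/49 = 45/49)
S(39) - 1/(r + c(n(-6), 79)) = 45/49 - 1/(1/65586 + 106) = 45/49 - 1/6952117/65586 = 45/49 - 1*65586/6952117 = 45/49 - 65586/6952117 = 309631551/340653733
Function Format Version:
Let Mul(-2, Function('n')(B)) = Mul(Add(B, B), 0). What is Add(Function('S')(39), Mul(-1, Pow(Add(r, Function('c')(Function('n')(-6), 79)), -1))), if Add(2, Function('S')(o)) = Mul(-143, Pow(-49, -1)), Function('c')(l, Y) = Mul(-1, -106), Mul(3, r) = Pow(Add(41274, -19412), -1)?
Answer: Rational(309631551, 340653733) ≈ 0.90893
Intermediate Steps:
r = Rational(1, 65586) (r = Mul(Rational(1, 3), Pow(Add(41274, -19412), -1)) = Mul(Rational(1, 3), Pow(21862, -1)) = Mul(Rational(1, 3), Rational(1, 21862)) = Rational(1, 65586) ≈ 1.5247e-5)
Function('n')(B) = 0 (Function('n')(B) = Mul(Rational(-1, 2), Mul(Add(B, B), 0)) = Mul(Rational(-1, 2), Mul(Mul(2, B), 0)) = Mul(Rational(-1, 2), 0) = 0)
Function('c')(l, Y) = 106
Function('S')(o) = Rational(45, 49) (Function('S')(o) = Add(-2, Mul(-143, Pow(-49, -1))) = Add(-2, Mul(-143, Rational(-1, 49))) = Add(-2, Rational(143, 49)) = Rational(45, 49))
Add(Function('S')(39), Mul(-1, Pow(Add(r, Function('c')(Function('n')(-6), 79)), -1))) = Add(Rational(45, 49), Mul(-1, Pow(Add(Rational(1, 65586), 106), -1))) = Add(Rational(45, 49), Mul(-1, Pow(Rational(6952117, 65586), -1))) = Add(Rational(45, 49), Mul(-1, Rational(65586, 6952117))) = Add(Rational(45, 49), Rational(-65586, 6952117)) = Rational(309631551, 340653733)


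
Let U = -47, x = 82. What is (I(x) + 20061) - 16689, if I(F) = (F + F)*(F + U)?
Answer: 9112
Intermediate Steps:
I(F) = 2*F*(-47 + F) (I(F) = (F + F)*(F - 47) = (2*F)*(-47 + F) = 2*F*(-47 + F))
(I(x) + 20061) - 16689 = (2*82*(-47 + 82) + 20061) - 16689 = (2*82*35 + 20061) - 16689 = (5740 + 20061) - 16689 = 25801 - 16689 = 9112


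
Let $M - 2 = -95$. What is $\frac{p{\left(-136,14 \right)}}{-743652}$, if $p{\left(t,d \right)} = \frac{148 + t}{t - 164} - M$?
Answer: $- \frac{83}{663975} \approx -0.000125$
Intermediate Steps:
$M = -93$ ($M = 2 - 95 = -93$)
$p{\left(t,d \right)} = 93 + \frac{148 + t}{-164 + t}$ ($p{\left(t,d \right)} = \frac{148 + t}{t - 164} - -93 = \frac{148 + t}{-164 + t} + 93 = 93 + \frac{148 + t}{-164 + t}$)
$\frac{p{\left(-136,14 \right)}}{-743652} = \frac{2 \frac{1}{-164 - 136} \left(-7552 + 47 \left(-136\right)\right)}{-743652} = \frac{2 \left(-7552 - 6392\right)}{-300} \left(- \frac{1}{743652}\right) = 2 \left(- \frac{1}{300}\right) \left(-13944\right) \left(- \frac{1}{743652}\right) = \frac{2324}{25} \left(- \frac{1}{743652}\right) = - \frac{83}{663975}$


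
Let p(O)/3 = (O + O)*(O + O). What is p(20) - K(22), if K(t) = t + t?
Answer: 4756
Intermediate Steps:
K(t) = 2*t
p(O) = 12*O² (p(O) = 3*((O + O)*(O + O)) = 3*((2*O)*(2*O)) = 3*(4*O²) = 12*O²)
p(20) - K(22) = 12*20² - 2*22 = 12*400 - 1*44 = 4800 - 44 = 4756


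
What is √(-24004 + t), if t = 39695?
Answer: √15691 ≈ 125.26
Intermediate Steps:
√(-24004 + t) = √(-24004 + 39695) = √15691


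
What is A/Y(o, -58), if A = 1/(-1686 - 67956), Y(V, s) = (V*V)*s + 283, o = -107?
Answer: 1/46225504278 ≈ 2.1633e-11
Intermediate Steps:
Y(V, s) = 283 + s*V² (Y(V, s) = V²*s + 283 = s*V² + 283 = 283 + s*V²)
A = -1/69642 (A = 1/(-69642) = -1/69642 ≈ -1.4359e-5)
A/Y(o, -58) = -1/(69642*(283 - 58*(-107)²)) = -1/(69642*(283 - 58*11449)) = -1/(69642*(283 - 664042)) = -1/69642/(-663759) = -1/69642*(-1/663759) = 1/46225504278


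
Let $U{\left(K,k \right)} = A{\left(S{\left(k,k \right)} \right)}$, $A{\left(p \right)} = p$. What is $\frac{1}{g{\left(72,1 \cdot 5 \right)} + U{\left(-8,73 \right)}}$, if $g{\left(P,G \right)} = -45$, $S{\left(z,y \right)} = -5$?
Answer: $- \frac{1}{50} \approx -0.02$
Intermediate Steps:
$U{\left(K,k \right)} = -5$
$\frac{1}{g{\left(72,1 \cdot 5 \right)} + U{\left(-8,73 \right)}} = \frac{1}{-45 - 5} = \frac{1}{-50} = - \frac{1}{50}$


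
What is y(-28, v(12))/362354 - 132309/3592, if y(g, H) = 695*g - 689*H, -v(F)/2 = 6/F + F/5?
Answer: -119995603389/3253938920 ≈ -36.877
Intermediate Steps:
v(F) = -12/F - 2*F/5 (v(F) = -2*(6/F + F/5) = -12/F - 2*F/5)
y(g, H) = -689*H + 695*g
y(-28, v(12))/362354 - 132309/3592 = (-689*(-12/12 - ⅖*12) + 695*(-28))/362354 - 132309/3592 = (-689*(-12*1/12 - 24/5) - 19460)*(1/362354) - 132309*1/3592 = (-689*(-1 - 24/5) - 19460)*(1/362354) - 132309/3592 = (-689*(-29/5) - 19460)*(1/362354) - 132309/3592 = (19981/5 - 19460)*(1/362354) - 132309/3592 = -77319/5*1/362354 - 132309/3592 = -77319/1811770 - 132309/3592 = -119995603389/3253938920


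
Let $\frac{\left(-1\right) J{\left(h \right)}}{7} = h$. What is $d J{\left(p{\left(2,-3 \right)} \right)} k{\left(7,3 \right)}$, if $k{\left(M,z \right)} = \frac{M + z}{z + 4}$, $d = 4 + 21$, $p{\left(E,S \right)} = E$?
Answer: $-500$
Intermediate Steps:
$d = 25$
$J{\left(h \right)} = - 7 h$
$k{\left(M,z \right)} = \frac{M + z}{4 + z}$
$d J{\left(p{\left(2,-3 \right)} \right)} k{\left(7,3 \right)} = 25 \left(\left(-7\right) 2\right) \frac{7 + 3}{4 + 3} = 25 \left(-14\right) \frac{1}{7} \cdot 10 = - 350 \cdot \frac{1}{7} \cdot 10 = \left(-350\right) \frac{10}{7} = -500$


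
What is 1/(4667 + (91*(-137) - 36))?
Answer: -1/7836 ≈ -0.00012762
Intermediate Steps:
1/(4667 + (91*(-137) - 36)) = 1/(4667 + (-12467 - 36)) = 1/(4667 - 12503) = 1/(-7836) = -1/7836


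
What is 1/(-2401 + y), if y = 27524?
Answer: 1/25123 ≈ 3.9804e-5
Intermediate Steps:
1/(-2401 + y) = 1/(-2401 + 27524) = 1/25123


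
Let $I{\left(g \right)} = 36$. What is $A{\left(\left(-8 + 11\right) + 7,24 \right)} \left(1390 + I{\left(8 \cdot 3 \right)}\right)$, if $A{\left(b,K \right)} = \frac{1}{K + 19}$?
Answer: $\frac{1426}{43} \approx 33.163$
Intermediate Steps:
$A{\left(b,K \right)} = \frac{1}{19 + K}$
$A{\left(\left(-8 + 11\right) + 7,24 \right)} \left(1390 + I{\left(8 \cdot 3 \right)}\right) = \frac{1390 + 36}{19 + 24} = \frac{1}{43} \cdot 1426 = \frac{1426}{43}$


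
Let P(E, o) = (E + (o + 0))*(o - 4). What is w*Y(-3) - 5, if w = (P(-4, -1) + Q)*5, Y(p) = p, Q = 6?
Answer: -470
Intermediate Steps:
P(E, o) = (-4 + o)*(E + o) (P(E, o) = (E + o)*(-4 + o) = (-4 + o)*(E + o))
w = 155 (w = (((-1)**2 - 4*(-4) - 4*(-1) - 4*(-1)) + 6)*5 = ((1 + 16 + 4 + 4) + 6)*5 = (25 + 6)*5 = 31*5 = 155)
w*Y(-3) - 5 = 155*(-3) - 5 = -465 - 5 = -470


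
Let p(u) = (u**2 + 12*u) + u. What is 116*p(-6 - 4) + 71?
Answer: -3409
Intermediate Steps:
p(u) = u**2 + 13*u
116*p(-6 - 4) + 71 = 116*((-6 - 4)*(13 + (-6 - 4))) + 71 = 116*(-10*(13 - 10)) + 71 = 116*(-10*3) + 71 = 116*(-30) + 71 = -3480 + 71 = -3409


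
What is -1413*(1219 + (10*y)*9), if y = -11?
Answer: -323577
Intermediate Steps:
-1413*(1219 + (10*y)*9) = -1413*(1219 + (10*(-11))*9) = -1413*(1219 - 110*9) = -1413*(1219 - 990) = -1413*229 = -323577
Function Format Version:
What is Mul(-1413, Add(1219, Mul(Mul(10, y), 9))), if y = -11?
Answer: -323577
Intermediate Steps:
Mul(-1413, Add(1219, Mul(Mul(10, y), 9))) = Mul(-1413, Add(1219, Mul(Mul(10, -11), 9))) = Mul(-1413, Add(1219, Mul(-110, 9))) = Mul(-1413, Add(1219, -990)) = Mul(-1413, 229) = -323577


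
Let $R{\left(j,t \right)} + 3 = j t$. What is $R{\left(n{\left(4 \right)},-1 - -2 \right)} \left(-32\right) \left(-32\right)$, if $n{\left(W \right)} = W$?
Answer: $1024$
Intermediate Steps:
$R{\left(j,t \right)} = -3 + j t$
$R{\left(n{\left(4 \right)},-1 - -2 \right)} \left(-32\right) \left(-32\right) = \left(-3 + 4 \left(-1 - -2\right)\right) \left(-32\right) \left(-32\right) = \left(-3 + 4 \left(-1 + 2\right)\right) \left(-32\right) \left(-32\right) = \left(-3 + 4 \cdot 1\right) \left(-32\right) \left(-32\right) = \left(-3 + 4\right) \left(-32\right) \left(-32\right) = 1 \left(-32\right) \left(-32\right) = \left(-32\right) \left(-32\right) = 1024$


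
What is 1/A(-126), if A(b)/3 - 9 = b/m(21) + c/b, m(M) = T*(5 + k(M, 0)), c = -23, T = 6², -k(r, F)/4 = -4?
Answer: 21/568 ≈ 0.036972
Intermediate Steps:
k(r, F) = 16 (k(r, F) = -4*(-4) = 16)
T = 36
m(M) = 756 (m(M) = 36*(5 + 16) = 36*21 = 756)
A(b) = 27 - 69/b + b/252 (A(b) = 27 + 3*(b/756 - 23/b) = 27 + 3*(-23/b + b/756) = 27 + (-69/b + b/252) = 27 - 69/b + b/252)
1/A(-126) = 1/(27 - 69/(-126) + (1/252)*(-126)) = 1/(27 - 69*(-1/126) - ½) = 1/(27 + 23/42 - ½) = 1/(568/21) = 21/568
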